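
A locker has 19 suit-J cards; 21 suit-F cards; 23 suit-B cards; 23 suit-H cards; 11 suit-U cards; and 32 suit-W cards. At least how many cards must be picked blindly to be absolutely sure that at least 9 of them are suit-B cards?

115

In the worst case for collecting suit-B cards, every non-suit-B card comes out first.
There are 19 + 21 + 23 + 11 + 32 = 106 non-suit-B cards altogether.
After those, each further card must be suit-B, so 106 + 9 = 115 draws guarantee 9 suit-B cards.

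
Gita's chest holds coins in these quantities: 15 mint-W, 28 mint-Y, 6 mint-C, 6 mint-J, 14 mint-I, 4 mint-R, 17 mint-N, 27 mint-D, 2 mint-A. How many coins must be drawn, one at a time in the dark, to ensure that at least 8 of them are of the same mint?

The 9 mints are the holes; the coins drawn are the pigeons.
To avoid 8 of any one mint, the worst case takes at most 7 of each mint, or every coin of a mint that has fewer than 7.
That gives 7 + 7 + 6 + 6 + 7 + 4 + 7 + 7 + 2 = 53 coins with no mint reaching 8.
The next coin forces some mint to 8, so 53 + 1 = 54.

54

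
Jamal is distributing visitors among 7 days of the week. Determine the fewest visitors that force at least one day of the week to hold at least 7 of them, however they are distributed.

With 42 visitors one could put exactly 6 in each of the 7 days of the week, and no day of the week would reach 7.
One more visitor must land in a day of the week that already has 6, giving it 7.
So 7 × 6 + 1 = 43 visitors are required.

43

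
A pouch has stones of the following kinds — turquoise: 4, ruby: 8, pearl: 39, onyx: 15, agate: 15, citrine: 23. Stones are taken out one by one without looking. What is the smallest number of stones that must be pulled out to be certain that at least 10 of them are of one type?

49

By pigeonhole, put each drawn stone into a box by type. The largest draw with every box below 10 takes min(count, 9) from each type; types with fewer than 9 contribute all they have.
Σ min(cᵢ, 9) = 4 + 8 + 9 + 9 + 9 + 9 = 48.
Draw number 48 + 1 = 49 must push one box to 10.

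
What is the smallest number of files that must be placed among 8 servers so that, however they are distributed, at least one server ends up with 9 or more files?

65

With 64 files one could put exactly 8 in each of the 8 servers, and no server would reach 9.
One more file must land in a server that already has 8, giving it 9.
So 8 × 8 + 1 = 65 files are required.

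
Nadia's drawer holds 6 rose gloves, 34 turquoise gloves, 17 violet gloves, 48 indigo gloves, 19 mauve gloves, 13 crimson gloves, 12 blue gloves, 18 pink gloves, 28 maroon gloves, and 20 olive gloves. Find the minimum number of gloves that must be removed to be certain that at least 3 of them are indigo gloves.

In the worst case for collecting indigo gloves, every non-indigo glove comes out first.
There are 6 + 34 + 17 + 19 + 13 + 12 + 18 + 28 + 20 = 167 non-indigo gloves altogether.
After those, each further glove must be indigo, so 167 + 3 = 170 draws guarantee 3 indigo gloves.

170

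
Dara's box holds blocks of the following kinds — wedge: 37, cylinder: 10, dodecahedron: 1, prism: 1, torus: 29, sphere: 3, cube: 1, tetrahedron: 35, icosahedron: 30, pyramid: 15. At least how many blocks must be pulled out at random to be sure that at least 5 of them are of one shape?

31

By pigeonhole, put each drawn block into a box by shape. The largest draw with every box below 5 takes min(count, 4) from each shape; shapes with fewer than 4 contribute all they have.
Σ min(cᵢ, 4) = 4 + 4 + 1 + 1 + 4 + 3 + 1 + 4 + 4 + 4 = 30.
Draw number 30 + 1 = 31 must push one box to 5.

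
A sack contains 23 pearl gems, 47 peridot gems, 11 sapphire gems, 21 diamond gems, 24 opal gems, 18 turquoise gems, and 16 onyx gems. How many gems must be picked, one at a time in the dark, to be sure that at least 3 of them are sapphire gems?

In the worst case for collecting sapphire gems, every non-sapphire gem comes out first.
There are 23 + 47 + 21 + 24 + 18 + 16 = 149 non-sapphire gems altogether.
After those, each further gem must be sapphire, so 149 + 3 = 152 draws guarantee 3 sapphire gems.

152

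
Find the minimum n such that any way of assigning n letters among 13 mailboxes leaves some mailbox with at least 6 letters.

66

With 65 letters one could put exactly 5 in each of the 13 mailboxes, and no mailbox would reach 6.
One more letter must land in a mailbox that already has 5, giving it 6.
So 13 × 5 + 1 = 66 letters are required.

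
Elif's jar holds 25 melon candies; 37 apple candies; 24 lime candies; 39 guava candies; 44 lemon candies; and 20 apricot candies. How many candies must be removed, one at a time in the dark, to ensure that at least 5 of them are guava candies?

155

In the worst case for collecting guava candies, every non-guava candy comes out first.
There are 25 + 37 + 24 + 44 + 20 = 150 non-guava candies altogether.
After those, each further candy must be guava, so 150 + 5 = 155 draws guarantee 5 guava candies.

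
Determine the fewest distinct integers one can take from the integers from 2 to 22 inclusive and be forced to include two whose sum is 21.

Two chosen integers sum to 21 exactly when both halves of some pair {x, 21−x} with 2 ≤ x ≤ 21−x ≤ 19 are chosen — 9 such pairs.
The remaining 3 elements (those with no distinct partner in range) can never complete a 21-sum, so the worst case takes all of them and one from each pair: 3 + 9 = 12.
The 13th integer has to be the second member of some pair, so 12 + 1 = 13.

13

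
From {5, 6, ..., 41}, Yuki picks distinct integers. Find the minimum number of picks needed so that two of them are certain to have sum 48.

21

Two chosen integers sum to 48 exactly when both halves of some pair {x, 48−x} with 7 ≤ x ≤ 48−x ≤ 41 are chosen — 17 such pairs.
The remaining 3 elements (those with no distinct partner in range) can never complete a 48-sum, so the worst case takes all of them and one from each pair: 3 + 17 = 20.
By pigeonhole, the 21st integer has to be the second member of some pair, so 20 + 1 = 21.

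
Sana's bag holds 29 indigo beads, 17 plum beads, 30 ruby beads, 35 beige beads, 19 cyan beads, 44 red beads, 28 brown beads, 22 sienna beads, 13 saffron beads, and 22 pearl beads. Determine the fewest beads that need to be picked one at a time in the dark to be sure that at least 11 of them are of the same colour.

The 10 colours are the holes; the beads drawn are the pigeons.
To avoid 11 of any one colour, the worst case takes at most 10 of each colour.
That gives 10 + 10 + 10 + 10 + 10 + 10 + 10 + 10 + 10 + 10 = 100 beads with no colour reaching 11.
The next bead forces some colour to 11, so 100 + 1 = 101.

101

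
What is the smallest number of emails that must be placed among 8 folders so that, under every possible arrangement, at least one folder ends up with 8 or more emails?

57

With 56 emails one could put exactly 7 in each of the 8 folders, and no folder would reach 8.
By the pigeonhole principle, one more email must land in a folder that already has 7, giving it 8.
So 8 × 7 + 1 = 57 emails are required.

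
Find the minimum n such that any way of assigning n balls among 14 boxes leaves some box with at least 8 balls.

With 98 balls one could put exactly 7 in each of the 14 boxes, and no box would reach 8.
By the pigeonhole principle, one more ball must land in a box that already has 7, giving it 8.
So 14 × 7 + 1 = 99 balls are required.

99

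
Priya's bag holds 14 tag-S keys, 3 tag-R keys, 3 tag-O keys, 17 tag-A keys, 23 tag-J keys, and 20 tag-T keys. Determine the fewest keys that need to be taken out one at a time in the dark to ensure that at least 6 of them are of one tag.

27

Put each drawn key into a box by tag. The largest draw with every box below 6 takes min(count, 5) from each tag; tags with fewer than 5 contribute all they have.
Σ min(cᵢ, 5) = 5 + 3 + 3 + 5 + 5 + 5 = 26.
Draw number 26 + 1 = 27 must push one box to 6.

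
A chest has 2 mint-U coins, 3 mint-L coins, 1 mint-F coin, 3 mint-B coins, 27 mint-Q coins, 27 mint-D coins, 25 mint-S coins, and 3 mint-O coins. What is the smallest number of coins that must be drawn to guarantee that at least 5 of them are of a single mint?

25

An adversary could hand out at most 4 coins per mint (5 mints run out sooner): 2 + 3 + 1 + 3 + 4 + 4 + 4 + 3 = 24 coins and still no mint has 5.
One more coin lands in a mint already at 4, so 25 draws are enough and 24 are not.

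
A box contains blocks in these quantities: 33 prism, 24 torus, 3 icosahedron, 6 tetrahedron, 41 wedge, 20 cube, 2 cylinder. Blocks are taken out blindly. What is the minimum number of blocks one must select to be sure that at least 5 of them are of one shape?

An adversary could hand out at most 4 blocks per shape (icosahedron, cylinder run out sooner): 4 + 4 + 3 + 4 + 4 + 4 + 2 = 25 blocks and still no shape has 5.
By the pigeonhole principle, one more block lands in a shape already at 4, so 26 draws are enough and 25 are not.

26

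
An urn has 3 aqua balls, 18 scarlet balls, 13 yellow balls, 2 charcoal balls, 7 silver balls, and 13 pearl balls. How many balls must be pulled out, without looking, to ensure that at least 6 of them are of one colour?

26

An adversary could hand out at most 5 balls per colour (aqua, charcoal run out sooner): 3 + 5 + 5 + 2 + 5 + 5 = 25 balls and still no colour has 6.
By pigeonhole, one more ball lands in a colour already at 5, so 26 draws are enough and 25 are not.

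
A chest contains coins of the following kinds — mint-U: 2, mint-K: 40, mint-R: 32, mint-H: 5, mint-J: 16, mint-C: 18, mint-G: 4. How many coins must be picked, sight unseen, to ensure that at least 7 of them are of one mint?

36

By pigeonhole, the 7 mints are the holes; the coins drawn are the pigeons.
To avoid 7 of any one mint, the worst case takes at most 6 of each mint, or every coin of a mint that has fewer than 6.
That gives 2 + 6 + 6 + 5 + 6 + 6 + 4 = 35 coins with no mint reaching 7.
The next coin forces some mint to 7, so 35 + 1 = 36.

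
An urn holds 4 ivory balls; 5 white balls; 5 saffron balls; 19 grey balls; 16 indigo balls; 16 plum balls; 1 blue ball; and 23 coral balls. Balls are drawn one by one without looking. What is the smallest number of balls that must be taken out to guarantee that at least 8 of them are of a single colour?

44

Pigeonhole: the 8 colours are the holes; the balls drawn are the pigeons.
To avoid 8 of any one colour, the worst case takes at most 7 of each colour, or every ball of a colour that has fewer than 7.
That gives 4 + 5 + 5 + 7 + 7 + 7 + 1 + 7 = 43 balls with no colour reaching 8.
The next ball forces some colour to 8, so 43 + 1 = 44.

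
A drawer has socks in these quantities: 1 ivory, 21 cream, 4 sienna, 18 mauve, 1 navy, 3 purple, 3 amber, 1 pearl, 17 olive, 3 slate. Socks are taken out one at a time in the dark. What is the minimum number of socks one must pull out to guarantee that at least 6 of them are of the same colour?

32

An adversary could hand out at most 5 socks per colour (7 colours run out sooner): 1 + 5 + 4 + 5 + 1 + 3 + 3 + 1 + 5 + 3 = 31 socks and still no colour has 6.
One more sock lands in a colour already at 5, so 32 draws are enough and 31 are not.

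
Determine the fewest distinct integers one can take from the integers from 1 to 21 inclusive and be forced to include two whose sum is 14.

Two chosen integers sum to 14 exactly when both halves of some pair {x, 14−x} with 1 ≤ x ≤ 14−x ≤ 13 are chosen — 6 such pairs.
The remaining 9 elements (those with no distinct partner in range) can never complete a 14-sum, so the worst case takes all of them and one from each pair: 9 + 6 = 15.
The 16th integer has to be the second member of some pair, so 15 + 1 = 16.

16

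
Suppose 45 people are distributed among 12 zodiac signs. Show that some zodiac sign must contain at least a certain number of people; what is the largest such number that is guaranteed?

4

The 12 zodiac signs are the holes and the 45 people are the pigeons.
If every zodiac sign held at most 3 people, the total would be at most 12 × 3 = 36, which is less than 45.
So some zodiac sign holds at least ⌈45/12⌉ = 4 people.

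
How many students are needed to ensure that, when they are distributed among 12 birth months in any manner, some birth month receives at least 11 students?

With 120 students one could put exactly 10 in each of the 12 birth months, and no birth month would reach 11.
Pigeonhole: one more student must land in a birth month that already has 10, giving it 11.
So 12 × 10 + 1 = 121 students are required.

121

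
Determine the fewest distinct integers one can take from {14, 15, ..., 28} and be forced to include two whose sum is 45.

10

A set avoiding the sum 45 can contain at most one of each pair {x, 45−x}, plus the 3 elements whose complement lies outside the range.
The integers 14, …, 22 (9 of them) are such a set: any two sum to at least 14+15 = 29 and at most 21+22 = 43 < 45.
By pigeonhole, any 10th integer completes one of the 6 pairs, so 10 choices force a sum of 45.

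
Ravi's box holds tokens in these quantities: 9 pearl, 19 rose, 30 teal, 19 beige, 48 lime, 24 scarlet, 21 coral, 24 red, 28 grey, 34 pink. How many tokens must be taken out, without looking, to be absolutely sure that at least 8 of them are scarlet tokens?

240

In the worst case for collecting scarlet tokens, every non-scarlet token comes out first.
There are 9 + 19 + 30 + 19 + 48 + 21 + 24 + 28 + 34 = 232 non-scarlet tokens altogether.
After those, each further token must be scarlet, so 232 + 8 = 240 draws guarantee 8 scarlet tokens.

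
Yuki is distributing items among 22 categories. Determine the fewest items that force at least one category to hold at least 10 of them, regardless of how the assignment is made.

199

With 198 items one could put exactly 9 in each of the 22 categories, and no category would reach 10.
Pigeonhole: one more item must land in a category that already has 9, giving it 10.
So 22 × 9 + 1 = 199 items are required.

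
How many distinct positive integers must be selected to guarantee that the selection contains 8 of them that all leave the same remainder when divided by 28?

Pigeonhole: the 28 residue classes mod 28 are the pigeonholes.
With 196 integers one could put 7 in each residue class and have no class reach 8.
The 197th integer pushes some class to 8, so 28·7 + 1 = 197.

197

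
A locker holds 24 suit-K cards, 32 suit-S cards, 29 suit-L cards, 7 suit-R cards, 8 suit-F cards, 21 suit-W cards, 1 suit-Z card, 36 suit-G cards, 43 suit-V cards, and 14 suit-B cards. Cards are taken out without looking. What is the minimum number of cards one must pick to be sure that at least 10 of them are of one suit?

80

The 10 suits are the holes; the cards drawn are the pigeons.
To avoid 10 of any one suit, the worst case takes at most 9 of each suit, or every card of a suit that has fewer than 9.
That gives 9 + 9 + 9 + 7 + 8 + 9 + 1 + 9 + 9 + 9 = 79 cards with no suit reaching 10.
The next card forces some suit to 10, so 79 + 1 = 80.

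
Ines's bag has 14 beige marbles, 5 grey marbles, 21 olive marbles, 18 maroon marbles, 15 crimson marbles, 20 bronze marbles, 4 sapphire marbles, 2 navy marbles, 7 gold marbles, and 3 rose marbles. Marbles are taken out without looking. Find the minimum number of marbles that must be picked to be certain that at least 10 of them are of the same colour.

An adversary could hand out at most 9 marbles per colour (5 colours run out sooner): 9 + 5 + 9 + 9 + 9 + 9 + 4 + 2 + 7 + 3 = 66 marbles and still no colour has 10.
One more marble lands in a colour already at 9, so 67 draws are enough and 66 are not.

67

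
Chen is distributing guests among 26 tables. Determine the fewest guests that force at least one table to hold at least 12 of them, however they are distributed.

With 286 guests one could put exactly 11 in each of the 26 tables, and no table would reach 12.
One more guest must land in a table that already has 11, giving it 12.
So 26 × 11 + 1 = 287 guests are required.

287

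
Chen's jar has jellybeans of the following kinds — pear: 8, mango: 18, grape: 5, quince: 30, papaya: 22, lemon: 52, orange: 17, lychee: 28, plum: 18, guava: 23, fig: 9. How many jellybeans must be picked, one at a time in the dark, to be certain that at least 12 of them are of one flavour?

111

An adversary could hand out at most 11 jellybeans per flavour (pear, grape, fig run out sooner): 8 + 11 + 5 + 11 + 11 + 11 + 11 + 11 + 11 + 11 + 9 = 110 jellybeans and still no flavour has 12.
One more jellybean lands in a flavour already at 11, so 111 draws are enough and 110 are not.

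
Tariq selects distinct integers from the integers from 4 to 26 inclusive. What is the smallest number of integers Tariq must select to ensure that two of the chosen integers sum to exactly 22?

A set avoiding the sum 22 can contain at most one of each pair {x, 22−x}, plus the 9 elements whose complement lies outside the range or equal to its own complement.
The integers 11, …, 26 (16 of them) are such a set: any two sum to at least 11+12 = 23 > 22.
Any 17th integer completes one of the 7 pairs, so 17 choices force a sum of 22.

17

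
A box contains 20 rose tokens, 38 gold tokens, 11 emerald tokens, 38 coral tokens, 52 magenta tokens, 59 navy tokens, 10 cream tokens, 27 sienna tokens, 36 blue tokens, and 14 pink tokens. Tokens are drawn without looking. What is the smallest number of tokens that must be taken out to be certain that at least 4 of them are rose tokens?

In the worst case for collecting rose tokens, every non-rose token comes out first.
There are 38 + 11 + 38 + 52 + 59 + 10 + 27 + 36 + 14 = 285 non-rose tokens altogether.
After those, each further token must be rose, so 285 + 4 = 289 draws guarantee 4 rose tokens.

289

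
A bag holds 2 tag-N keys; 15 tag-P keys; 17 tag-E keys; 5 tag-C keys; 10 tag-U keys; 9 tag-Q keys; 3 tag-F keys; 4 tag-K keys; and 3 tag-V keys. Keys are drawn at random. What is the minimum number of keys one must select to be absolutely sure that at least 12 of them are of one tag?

59

Put each drawn key into a box by tag. The largest draw with every box below 12 takes min(count, 11) from each tag; tags with fewer than 11 contribute all they have.
Σ min(cᵢ, 11) = 2 + 11 + 11 + 5 + 10 + 9 + 3 + 4 + 3 = 58.
Draw number 58 + 1 = 59 must push one box to 12.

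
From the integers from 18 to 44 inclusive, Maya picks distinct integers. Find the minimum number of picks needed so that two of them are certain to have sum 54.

19

Group the elements by complementary pair {x, 54−x}: {18,36}, {19,35}, {20,34}, …, giving 9 two-element pairs, the single value 27 (it cannot pair with itself since the integers are distinct), and 8 integers whose partner 54−x falls outside [18,44].
Treating each of those 18 groups as a pigeonhole, one can pick one integer per group — 18 integers — with no two summing to 54.
The 19th integer lands in an occupied pair, forcing a sum of 54.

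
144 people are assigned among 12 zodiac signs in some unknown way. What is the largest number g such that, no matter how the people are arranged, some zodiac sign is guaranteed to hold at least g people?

The 12 zodiac signs are the holes and the 144 people are the pigeons.
If every zodiac sign held at most 11 people, the total would be at most 12 × 11 = 132, which is less than 144.
So some zodiac sign holds at least ⌈144/12⌉ = 12 people.

12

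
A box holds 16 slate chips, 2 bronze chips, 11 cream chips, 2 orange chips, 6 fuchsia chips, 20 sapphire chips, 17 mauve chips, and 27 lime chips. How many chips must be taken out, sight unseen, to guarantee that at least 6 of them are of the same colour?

35

By pigeonhole, the 8 colours are the holes; the chips drawn are the pigeons.
To avoid 6 of any one colour, the worst case takes at most 5 of each colour, or every chip of a colour that has fewer than 5.
That gives 5 + 2 + 5 + 2 + 5 + 5 + 5 + 5 = 34 chips with no colour reaching 6.
The next chip forces some colour to 6, so 34 + 1 = 35.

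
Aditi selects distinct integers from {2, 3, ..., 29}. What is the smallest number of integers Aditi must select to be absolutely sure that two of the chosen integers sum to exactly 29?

A set avoiding the sum 29 can contain at most one of each pair {x, 29−x}, plus the 2 elements whose complement lies outside the range.
The integers 15, …, 29 (15 of them) are such a set: any two sum to at least 15+16 = 31 > 29.
By pigeonhole, any 16th integer completes one of the 13 pairs, so 16 choices force a sum of 29.

16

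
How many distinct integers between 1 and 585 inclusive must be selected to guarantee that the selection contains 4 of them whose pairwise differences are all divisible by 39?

118

Integers whose pairwise differences are multiples of 39 are exactly those sharing a remainder mod 39. By pigeonhole, the 39 residue classes mod 39 are the pigeonholes.
With 117 integers one could put 3 in each residue class and have no class reach 4.
The 118th integer pushes some class to 4, so 39·3 + 1 = 118.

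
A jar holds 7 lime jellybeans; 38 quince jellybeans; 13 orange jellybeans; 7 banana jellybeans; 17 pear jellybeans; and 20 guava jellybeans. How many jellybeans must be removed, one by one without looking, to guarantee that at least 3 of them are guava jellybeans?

In the worst case for collecting guava jellybeans, every non-guava jellybean comes out first.
There are 7 + 38 + 13 + 7 + 17 = 82 non-guava jellybeans altogether.
After those, each further jellybean must be guava, so 82 + 3 = 85 draws guarantee 3 guava jellybeans.

85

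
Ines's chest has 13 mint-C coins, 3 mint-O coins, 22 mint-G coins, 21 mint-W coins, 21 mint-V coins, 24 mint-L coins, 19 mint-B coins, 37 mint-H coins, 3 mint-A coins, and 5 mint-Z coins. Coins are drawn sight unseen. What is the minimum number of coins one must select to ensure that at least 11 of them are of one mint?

By the pigeonhole principle, the 10 mints are the holes; the coins drawn are the pigeons.
To avoid 11 of any one mint, the worst case takes at most 10 of each mint, or every coin of a mint that has fewer than 10.
That gives 10 + 3 + 10 + 10 + 10 + 10 + 10 + 10 + 3 + 5 = 81 coins with no mint reaching 11.
The next coin forces some mint to 11, so 81 + 1 = 82.

82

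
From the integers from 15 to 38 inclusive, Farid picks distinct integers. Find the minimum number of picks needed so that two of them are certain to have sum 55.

14

Two chosen integers sum to 55 exactly when both halves of some pair {x, 55−x} with 17 ≤ x ≤ 55−x ≤ 38 are chosen — 11 such pairs.
The remaining 2 elements (those with no distinct partner in range) can never complete a 55-sum, so the worst case takes all of them and one from each pair: 2 + 11 = 13.
Pigeonhole: the 14th integer has to be the second member of some pair, so 13 + 1 = 14.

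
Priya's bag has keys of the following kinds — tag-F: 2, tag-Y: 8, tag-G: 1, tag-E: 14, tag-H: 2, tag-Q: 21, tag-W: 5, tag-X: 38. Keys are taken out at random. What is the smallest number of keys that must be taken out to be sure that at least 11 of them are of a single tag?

Pigeonhole: the 8 tags are the holes; the keys drawn are the pigeons.
To avoid 11 of any one tag, the worst case takes at most 10 of each tag, or every key of a tag that has fewer than 10.
That gives 2 + 8 + 1 + 10 + 2 + 10 + 5 + 10 = 48 keys with no tag reaching 11.
The next key forces some tag to 11, so 48 + 1 = 49.

49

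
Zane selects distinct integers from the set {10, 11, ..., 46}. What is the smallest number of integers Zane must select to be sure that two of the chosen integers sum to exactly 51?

22

Group the elements by complementary pair {x, 51−x}: {10,41}, {11,40}, {12,39}, …, giving 16 two-element pairs and 5 integers whose partner 51−x falls outside [10,46].
Pigeonhole: treating each of those 21 groups as a pigeonhole, one can pick one integer per group — 21 integers — with no two summing to 51.
The 22nd integer lands in an occupied pair, forcing a sum of 51.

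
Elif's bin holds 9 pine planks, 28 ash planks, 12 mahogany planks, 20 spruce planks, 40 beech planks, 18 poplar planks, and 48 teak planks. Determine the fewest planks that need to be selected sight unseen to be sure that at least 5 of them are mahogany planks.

In the worst case for collecting mahogany planks, every non-mahogany plank comes out first.
There are 9 + 28 + 20 + 40 + 18 + 48 = 163 non-mahogany planks altogether.
After those, each further plank must be mahogany, so 163 + 5 = 168 draws guarantee 5 mahogany planks.

168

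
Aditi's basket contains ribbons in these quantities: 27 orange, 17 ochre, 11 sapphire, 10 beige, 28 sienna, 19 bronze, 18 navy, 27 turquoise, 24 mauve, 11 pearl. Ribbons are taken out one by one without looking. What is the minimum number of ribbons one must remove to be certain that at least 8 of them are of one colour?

By the pigeonhole principle, the 10 colours are the holes; the ribbons drawn are the pigeons.
To avoid 8 of any one colour, the worst case takes at most 7 of each colour.
That gives 7 + 7 + 7 + 7 + 7 + 7 + 7 + 7 + 7 + 7 = 70 ribbons with no colour reaching 8.
The next ribbon forces some colour to 8, so 70 + 1 = 71.

71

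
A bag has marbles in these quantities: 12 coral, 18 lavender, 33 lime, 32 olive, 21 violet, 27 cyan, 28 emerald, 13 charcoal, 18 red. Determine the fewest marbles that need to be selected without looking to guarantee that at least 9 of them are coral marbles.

In the worst case for collecting coral marbles, every non-coral marble comes out first.
There are 18 + 33 + 32 + 21 + 27 + 28 + 13 + 18 = 190 non-coral marbles altogether.
After those, each further marble must be coral, so 190 + 9 = 199 draws guarantee 9 coral marbles.

199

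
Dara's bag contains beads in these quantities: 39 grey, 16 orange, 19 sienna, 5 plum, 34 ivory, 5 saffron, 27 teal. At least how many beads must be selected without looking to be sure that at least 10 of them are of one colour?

By pigeonhole, put each drawn bead into a box by colour. The largest draw with every box below 10 takes min(count, 9) from each colour; colours with fewer than 9 contribute all they have.
Σ min(cᵢ, 9) = 9 + 9 + 9 + 5 + 9 + 5 + 9 = 55.
Draw number 55 + 1 = 56 must push one box to 10.

56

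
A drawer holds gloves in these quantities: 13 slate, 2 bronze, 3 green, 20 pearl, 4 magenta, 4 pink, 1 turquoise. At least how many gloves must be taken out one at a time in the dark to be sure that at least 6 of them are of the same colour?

An adversary could hand out at most 5 gloves per colour (5 colours run out sooner): 5 + 2 + 3 + 5 + 4 + 4 + 1 = 24 gloves and still no colour has 6.
One more glove lands in a colour already at 5, so 25 draws are enough and 24 are not.

25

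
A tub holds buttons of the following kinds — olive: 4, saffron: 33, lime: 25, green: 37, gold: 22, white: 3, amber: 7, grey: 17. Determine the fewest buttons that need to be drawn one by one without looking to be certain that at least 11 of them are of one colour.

65

By the pigeonhole principle, the 8 colours are the holes; the buttons drawn are the pigeons.
To avoid 11 of any one colour, the worst case takes at most 10 of each colour, or every button of a colour that has fewer than 10.
That gives 4 + 10 + 10 + 10 + 10 + 3 + 7 + 10 = 64 buttons with no colour reaching 11.
The next button forces some colour to 11, so 64 + 1 = 65.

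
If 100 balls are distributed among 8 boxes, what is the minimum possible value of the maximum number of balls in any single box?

By the pigeonhole principle, the 8 boxes are the holes and the 100 balls are the pigeons.
If every box held at most 12 balls, the total would be at most 8 × 12 = 96, which is less than 100.
So some box holds at least ⌈100/8⌉ = 13 balls.

13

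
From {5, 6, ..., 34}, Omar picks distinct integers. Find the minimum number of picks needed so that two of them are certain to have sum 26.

23

A set avoiding the sum 26 can contain at most one of each pair {x, 26−x}, plus the 14 elements whose complement lies outside the range or equal to its own complement.
The integers 13, …, 34 (22 of them) are such a set: any two sum to at least 13+14 = 27 > 26.
Any 23rd integer completes one of the 8 pairs, so 23 choices force a sum of 26.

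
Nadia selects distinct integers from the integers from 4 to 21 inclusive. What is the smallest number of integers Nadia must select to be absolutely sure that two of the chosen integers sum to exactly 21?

A set avoiding the sum 21 can contain at most one of each pair {x, 21−x}, plus the 4 elements whose complement lies outside the range.
The integers 11, …, 21 (11 of them) are such a set: any two sum to at least 11+12 = 23 > 21.
Any 12th integer completes one of the 7 pairs, so 12 choices force a sum of 21.

12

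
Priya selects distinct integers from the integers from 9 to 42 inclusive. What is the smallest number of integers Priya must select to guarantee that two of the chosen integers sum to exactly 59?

Two chosen integers sum to 59 exactly when both halves of some pair {x, 59−x} with 17 ≤ x ≤ 59−x ≤ 42 are chosen — 13 such pairs.
The remaining 8 elements (those with no distinct partner in range) can never complete a 59-sum, so the worst case takes all of them and one from each pair: 8 + 13 = 21.
The 22nd integer has to be the second member of some pair, so 21 + 1 = 22.

22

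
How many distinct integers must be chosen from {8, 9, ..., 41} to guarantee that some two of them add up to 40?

23

A set avoiding the sum 40 can contain at most one of each pair {x, 40−x}, plus the 10 elements whose complement lies outside the range or equal to its own complement.
The integers 20, …, 41 (22 of them) are such a set: any two sum to at least 20+21 = 41 > 40.
Any 23rd integer completes one of the 12 pairs, so 23 choices force a sum of 40.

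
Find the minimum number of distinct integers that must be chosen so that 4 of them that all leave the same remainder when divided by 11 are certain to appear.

34

By the pigeonhole principle, the 11 residue classes mod 11 are the pigeonholes.
With 33 integers one could put 3 in each residue class and have no class reach 4.
The 34th integer pushes some class to 4, so 11·3 + 1 = 34.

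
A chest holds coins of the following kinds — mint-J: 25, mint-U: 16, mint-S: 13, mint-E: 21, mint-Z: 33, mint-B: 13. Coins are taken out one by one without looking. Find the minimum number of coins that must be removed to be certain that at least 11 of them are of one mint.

61

By the pigeonhole principle, put each drawn coin into a box by mint. The largest draw with every box below 11 takes min(count, 10) from each mint.
Σ min(cᵢ, 10) = 10 + 10 + 10 + 10 + 10 + 10 = 60.
Draw number 60 + 1 = 61 must push one box to 11.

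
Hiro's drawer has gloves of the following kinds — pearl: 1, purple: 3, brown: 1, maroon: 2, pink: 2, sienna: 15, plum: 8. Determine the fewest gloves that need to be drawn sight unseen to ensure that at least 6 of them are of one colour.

By the pigeonhole principle, the 7 colours are the holes; the gloves drawn are the pigeons.
To avoid 6 of any one colour, the worst case takes at most 5 of each colour, or every glove of a colour that has fewer than 5.
That gives 1 + 3 + 1 + 2 + 2 + 5 + 5 = 19 gloves with no colour reaching 6.
The next glove forces some colour to 6, so 19 + 1 = 20.

20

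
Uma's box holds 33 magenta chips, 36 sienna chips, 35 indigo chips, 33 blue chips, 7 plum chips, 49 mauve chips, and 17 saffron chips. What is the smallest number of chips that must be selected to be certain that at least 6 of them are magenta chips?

183

In the worst case for collecting magenta chips, every non-magenta chip comes out first.
There are 36 + 35 + 33 + 7 + 49 + 17 = 177 non-magenta chips altogether.
After those, each further chip must be magenta, so 177 + 6 = 183 draws guarantee 6 magenta chips.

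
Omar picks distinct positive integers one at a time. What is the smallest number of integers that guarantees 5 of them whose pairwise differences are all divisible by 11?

Integers whose pairwise differences are multiples of 11 are exactly those sharing a remainder mod 11. The 11 residue classes mod 11 are the pigeonholes.
With 44 integers one could put 4 in each residue class and have no class reach 5.
The 45th integer pushes some class to 5, so 11·4 + 1 = 45.

45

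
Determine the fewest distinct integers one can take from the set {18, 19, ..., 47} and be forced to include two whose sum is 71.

Two chosen integers sum to 71 exactly when both halves of some pair {x, 71−x} with 24 ≤ x ≤ 71−x ≤ 47 are chosen — 12 such pairs.
The remaining 6 elements (those with no distinct partner in range) can never complete a 71-sum, so the worst case takes all of them and one from each pair: 6 + 12 = 18.
The 19th integer has to be the second member of some pair, so 18 + 1 = 19.

19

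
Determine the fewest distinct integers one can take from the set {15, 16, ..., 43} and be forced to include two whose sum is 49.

20

A set avoiding the sum 49 can contain at most one of each pair {x, 49−x}, plus the 9 elements whose complement lies outside the range.
The integers 25, …, 43 (19 of them) are such a set: any two sum to at least 25+26 = 51 > 49.
By the pigeonhole principle, any 20th integer completes one of the 10 pairs, so 20 choices force a sum of 49.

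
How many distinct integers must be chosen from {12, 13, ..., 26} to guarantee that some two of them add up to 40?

Two chosen integers sum to 40 exactly when both halves of some pair {x, 40−x} with 14 ≤ x ≤ 40−x ≤ 26 are chosen — 6 such pairs.
The remaining 3 elements (those with no distinct partner in range) can never complete a 40-sum, so the worst case takes all of them and one from each pair: 3 + 6 = 9.
Pigeonhole: the 10th integer has to be the second member of some pair, so 9 + 1 = 10.

10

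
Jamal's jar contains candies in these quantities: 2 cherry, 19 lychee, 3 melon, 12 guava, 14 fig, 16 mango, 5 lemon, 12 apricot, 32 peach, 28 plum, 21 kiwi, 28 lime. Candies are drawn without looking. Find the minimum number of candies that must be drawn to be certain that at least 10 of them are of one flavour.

92

An adversary could hand out at most 9 candies per flavour (cherry, melon, lemon run out sooner): 2 + 9 + 3 + 9 + 9 + 9 + 5 + 9 + 9 + 9 + 9 + 9 = 91 candies and still no flavour has 10.
One more candy lands in a flavour already at 9, so 92 draws are enough and 91 are not.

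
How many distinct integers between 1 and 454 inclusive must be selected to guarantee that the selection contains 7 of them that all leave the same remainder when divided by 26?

The 26 residue classes mod 26 are the pigeonholes.
With 156 integers one could put 6 in each residue class and have no class reach 7.
The 157th integer pushes some class to 7, so 26·6 + 1 = 157.

157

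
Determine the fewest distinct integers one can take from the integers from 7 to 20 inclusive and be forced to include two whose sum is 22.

A set avoiding the sum 22 can contain at most one of each pair {x, 22−x}, plus the 6 elements whose complement lies outside the range or equal to its own complement.
The integers 11, …, 20 (10 of them) are such a set: any two sum to at least 11+12 = 23 > 22.
Any 11th integer completes one of the 4 pairs, so 11 choices force a sum of 22.

11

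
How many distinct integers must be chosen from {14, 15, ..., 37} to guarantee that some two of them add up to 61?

18

Two chosen integers sum to 61 exactly when both halves of some pair {x, 61−x} with 24 ≤ x ≤ 61−x ≤ 37 are chosen — 7 such pairs.
The remaining 10 elements (those with no distinct partner in range) can never complete a 61-sum, so the worst case takes all of them and one from each pair: 10 + 7 = 17.
By pigeonhole, the 18th integer has to be the second member of some pair, so 17 + 1 = 18.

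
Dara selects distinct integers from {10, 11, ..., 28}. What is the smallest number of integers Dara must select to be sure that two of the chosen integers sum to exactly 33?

Group the elements by complementary pair {x, 33−x}: {10,23}, {11,22}, {12,21}, …, giving 7 two-element pairs and 5 integers whose partner 33−x falls outside [10,28].
By pigeonhole, treating each of those 12 groups as a pigeonhole, one can pick one integer per group — 12 integers — with no two summing to 33.
The 13th integer lands in an occupied pair, forcing a sum of 33.

13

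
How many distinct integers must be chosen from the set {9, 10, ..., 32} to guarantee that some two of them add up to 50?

18

Two chosen integers sum to 50 exactly when both halves of some pair {x, 50−x} with 18 ≤ x ≤ 50−x ≤ 32 are chosen — 7 such pairs.
The remaining 10 elements (those with no distinct partner in range) can never complete a 50-sum, so the worst case takes all of them and one from each pair: 10 + 7 = 17.
By pigeonhole, the 18th integer has to be the second member of some pair, so 17 + 1 = 18.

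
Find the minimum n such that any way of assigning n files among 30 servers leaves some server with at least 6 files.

151

With 150 files one could put exactly 5 in each of the 30 servers, and no server would reach 6.
By the pigeonhole principle, one more file must land in a server that already has 5, giving it 6.
So 30 × 5 + 1 = 151 files are required.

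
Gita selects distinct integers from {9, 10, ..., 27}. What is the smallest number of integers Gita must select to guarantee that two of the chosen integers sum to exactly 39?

Two chosen integers sum to 39 exactly when both halves of some pair {x, 39−x} with 12 ≤ x ≤ 39−x ≤ 27 are chosen — 8 such pairs.
The remaining 3 elements (those with no distinct partner in range) can never complete a 39-sum, so the worst case takes all of them and one from each pair: 3 + 8 = 11.
The 12th integer has to be the second member of some pair, so 11 + 1 = 12.

12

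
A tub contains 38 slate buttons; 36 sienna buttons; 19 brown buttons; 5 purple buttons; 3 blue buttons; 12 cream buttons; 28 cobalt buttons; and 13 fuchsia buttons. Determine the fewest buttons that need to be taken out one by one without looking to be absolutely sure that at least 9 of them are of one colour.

57

The 8 colours are the holes; the buttons drawn are the pigeons.
To avoid 9 of any one colour, the worst case takes at most 8 of each colour, or every button of a colour that has fewer than 8.
That gives 8 + 8 + 8 + 5 + 3 + 8 + 8 + 8 = 56 buttons with no colour reaching 9.
The next button forces some colour to 9, so 56 + 1 = 57.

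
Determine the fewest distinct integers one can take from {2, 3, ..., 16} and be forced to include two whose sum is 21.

Group the elements by complementary pair {x, 21−x}: {5,16}, {6,15}, {7,14}, …, giving 6 two-element pairs and 3 integers whose partner 21−x falls outside [2,16].
Treating each of those 9 groups as a pigeonhole, one can pick one integer per group — 9 integers — with no two summing to 21.
The 10th integer lands in an occupied pair, forcing a sum of 21.

10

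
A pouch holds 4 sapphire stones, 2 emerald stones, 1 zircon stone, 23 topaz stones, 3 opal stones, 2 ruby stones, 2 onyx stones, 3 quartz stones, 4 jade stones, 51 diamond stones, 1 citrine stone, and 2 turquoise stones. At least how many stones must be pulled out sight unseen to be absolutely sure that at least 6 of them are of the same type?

Put each drawn stone into a box by type. The largest draw with every box below 6 takes min(count, 5) from each type; types with fewer than 5 contribute all they have.
Σ min(cᵢ, 5) = 4 + 2 + 1 + 5 + 3 + 2 + 2 + 3 + 4 + 5 + 1 + 2 = 34.
Draw number 34 + 1 = 35 must push one box to 6.

35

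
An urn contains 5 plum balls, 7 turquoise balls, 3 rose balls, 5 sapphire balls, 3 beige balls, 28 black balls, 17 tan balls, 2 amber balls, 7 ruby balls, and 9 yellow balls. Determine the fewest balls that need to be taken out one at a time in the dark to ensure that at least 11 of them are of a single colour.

62

Put each drawn ball into a box by colour. The largest draw with every box below 11 takes min(count, 10) from each colour; colours with fewer than 10 contribute all they have.
Σ min(cᵢ, 10) = 5 + 7 + 3 + 5 + 3 + 10 + 10 + 2 + 7 + 9 = 61.
Draw number 61 + 1 = 62 must push one box to 11.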